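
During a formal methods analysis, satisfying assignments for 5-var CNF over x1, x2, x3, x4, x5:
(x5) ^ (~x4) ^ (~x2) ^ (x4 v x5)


CNF with 4 clauses over 5 vars (32 assignments).
An assignment satisfies CNF iff every clause has >=1 true literal.
Check each row (bits = x1,x2,x3,x4,x5; clause T/F shown):
  row 0 [00000]: clauses=FTTF -> 0
  row 1 [00001]: clauses=TTTT -> 1
  row 2 [00010]: clauses=FFTT -> 0
  row 3 [00011]: clauses=TFTT -> 0
  row 4 [00100]: clauses=FTTF -> 0
  row 5 [00101]: clauses=TTTT -> 1
  row 6 [00110]: clauses=FFTT -> 0
  row 7 [00111]: clauses=TFTT -> 0
  row 8 [01000]: clauses=FTFF -> 0
  row 9 [01001]: clauses=TTFT -> 0
  row 10 [01010]: clauses=FFFT -> 0
  row 11 [01011]: clauses=TFFT -> 0
  row 12 [01100]: clauses=FTFF -> 0
  row 13 [01101]: clauses=TTFT -> 0
  row 14 [01110]: clauses=FFFT -> 0
  row 15 [01111]: clauses=TFFT -> 0
  row 16 [10000]: clauses=FTTF -> 0
  row 17 [10001]: clauses=TTTT -> 1
  row 18 [10010]: clauses=FFTT -> 0
  row 19 [10011]: clauses=TFTT -> 0
  row 20 [10100]: clauses=FTTF -> 0
  row 21 [10101]: clauses=TTTT -> 1
  row 22 [10110]: clauses=FFTT -> 0
  row 23 [10111]: clauses=TFTT -> 0
  row 24 [11000]: clauses=FTFF -> 0
  row 25 [11001]: clauses=TTFT -> 0
  row 26 [11010]: clauses=FFFT -> 0
  row 27 [11011]: clauses=TFFT -> 0
  row 28 [11100]: clauses=FTFF -> 0
  row 29 [11101]: clauses=TTFT -> 0
  row 30 [11110]: clauses=FFFT -> 0
  row 31 [11111]: clauses=TFFT -> 0
Full result column, 8 rows per line (x1,x2 fixed per line; x3,x4,x5 runs 000..111 left to right):
  rows 0-7 [x1,x2=00]: 01000100  (ones: 2)
  rows 8-15 [x1,x2=01]: 00000000  (ones: 0)
  rows 16-23 [x1,x2=10]: 01000100  (ones: 2)
  rows 24-31 [x1,x2=11]: 00000000  (ones: 0)
Satisfying assignments = 2+0+2+0 = 4

4


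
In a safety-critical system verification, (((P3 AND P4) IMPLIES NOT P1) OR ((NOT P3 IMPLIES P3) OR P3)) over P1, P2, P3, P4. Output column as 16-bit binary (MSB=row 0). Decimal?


Formula: (((P3 AND P4) IMPLIES NOT P1) OR ((NOT P3 IMPLIES P3) OR P3)) over P1, P2, P3, P4 (16 rows)
Evaluate each row (bits = P1,P2,P3,P4, MSB first):
  row 0 [0000]: (((0 AND 0) IMPLIES NOT 0) OR ((NOT 0 IMPLIES 0) OR 0)) -> 1
  row 1 [0001]: (((0 AND 1) IMPLIES NOT 0) OR ((NOT 0 IMPLIES 0) OR 0)) -> 1
  row 2 [0010]: (((1 AND 0) IMPLIES NOT 0) OR ((NOT 1 IMPLIES 1) OR 1)) -> 1
  row 3 [0011]: (((1 AND 1) IMPLIES NOT 0) OR ((NOT 1 IMPLIES 1) OR 1)) -> 1
  row 4 [0100]: (((0 AND 0) IMPLIES NOT 0) OR ((NOT 0 IMPLIES 0) OR 0)) -> 1
  row 5 [0101]: (((0 AND 1) IMPLIES NOT 0) OR ((NOT 0 IMPLIES 0) OR 0)) -> 1
  row 6 [0110]: (((1 AND 0) IMPLIES NOT 0) OR ((NOT 1 IMPLIES 1) OR 1)) -> 1
  row 7 [0111]: (((1 AND 1) IMPLIES NOT 0) OR ((NOT 1 IMPLIES 1) OR 1)) -> 1
  row 8 [1000]: (((0 AND 0) IMPLIES NOT 1) OR ((NOT 0 IMPLIES 0) OR 0)) -> 1
  row 9 [1001]: (((0 AND 1) IMPLIES NOT 1) OR ((NOT 0 IMPLIES 0) OR 0)) -> 1
  row 10 [1010]: (((1 AND 0) IMPLIES NOT 1) OR ((NOT 1 IMPLIES 1) OR 1)) -> 1
  row 11 [1011]: (((1 AND 1) IMPLIES NOT 1) OR ((NOT 1 IMPLIES 1) OR 1)) -> 1
  row 12 [1100]: (((0 AND 0) IMPLIES NOT 1) OR ((NOT 0 IMPLIES 0) OR 0)) -> 1
  row 13 [1101]: (((0 AND 1) IMPLIES NOT 1) OR ((NOT 0 IMPLIES 0) OR 0)) -> 1
  row 14 [1110]: (((1 AND 0) IMPLIES NOT 1) OR ((NOT 1 IMPLIES 1) OR 1)) -> 1
  row 15 [1111]: (((1 AND 1) IMPLIES NOT 1) OR ((NOT 1 IMPLIES 1) OR 1)) -> 1
Full result column, 4 rows per line (P1,P2 fixed per line; P3,P4 runs 00..11 left to right):
  rows 0-3 [P1,P2=00]: 1111  = hex F
  rows 4-7 [P1,P2=01]: 1111  = hex F
  rows 8-11 [P1,P2=10]: 1111  = hex F
  rows 12-15 [P1,P2=11]: 1111  = hex F
Output column (row 0 .. row 15) = 1111111111111111
Output column grouped in 4s = 1111 1111 1111 1111 = 0xFFFF
Convert to decimal digit by digit (value = value*16 + digit):
  F -> 15
  15*16 + 15 (F) = 255
  255*16 + 15 (F) = 4095
  4095*16 + 15 (F) = 65535
Decimal = 65535

65535


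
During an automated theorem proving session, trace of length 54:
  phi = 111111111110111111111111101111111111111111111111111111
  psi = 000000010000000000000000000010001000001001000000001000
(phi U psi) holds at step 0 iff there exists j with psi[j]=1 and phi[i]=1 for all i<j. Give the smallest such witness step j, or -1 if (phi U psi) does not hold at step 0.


(phi U psi) at 0: need smallest j with psi[j]=1 and phi[i]=1 for all i in [0,j).
Scan from step 0:
  step 0: phi=1, psi=0 -> continue
  step 1: phi=1, psi=0 -> continue
  step 2: phi=1, psi=0 -> continue
  step 3: phi=1, psi=0 -> continue
  step 7: psi=1 and phi held for [0,7) -> witness found
Witness step = 7

7


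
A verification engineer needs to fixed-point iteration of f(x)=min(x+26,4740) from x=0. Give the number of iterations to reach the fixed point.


Step 1: x=0, cap=4740, increment=26
Step 2: x grows by 26 each step until capped at 4740; fixed point is x=4740
Step 3: iterations = ceil(4740/26) = 183

183


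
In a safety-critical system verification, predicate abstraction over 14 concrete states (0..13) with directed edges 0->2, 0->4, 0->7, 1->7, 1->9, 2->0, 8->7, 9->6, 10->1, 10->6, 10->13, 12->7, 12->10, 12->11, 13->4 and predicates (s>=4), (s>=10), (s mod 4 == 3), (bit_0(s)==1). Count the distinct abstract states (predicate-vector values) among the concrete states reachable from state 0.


BFS from 0:
Concrete reachable: {0, 2, 4, 7}
Abstract via predicates (s>=4), (s>=10), (s mod 4 == 3), (bit_0(s)==1):
  (0,0,0,0) <- {0, 2}
  (1,0,0,0) <- {4}
  (1,0,1,1) <- {7}
Distinct abstract states = 3

3


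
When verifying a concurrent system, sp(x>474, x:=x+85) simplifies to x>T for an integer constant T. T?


Formula: sp(P, x:=E) = exists old_x. (x = E[old_x/x]) AND P[old_x/x] (old_x is the value of x before the assignment; eliminate old_x by solving x = E[old_x/x] for old_x)
Step 1: Precondition P: x>474, i.e. old_x > 474
Step 2: Assignment gives x = old_x + 85, so old_x = x - 85
Step 3: Substitute into P: x - 85 > 474
Step 4: Simplify: x > 474+85 = 559

559


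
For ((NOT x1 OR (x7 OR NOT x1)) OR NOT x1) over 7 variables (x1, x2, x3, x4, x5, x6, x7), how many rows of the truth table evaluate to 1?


Formula: ((NOT x1 OR (x7 OR NOT x1)) OR NOT x1) over 7 vars (128 rows)
Evaluate each row (x1, x2, x3, x4, x5, x6, x7 as bits, MSB first):
  row 0 [0000000]: ((NOT 0 OR (0 OR NOT 0)) OR NOT 0) -> 1
  row 1 [0000001]: ((NOT 0 OR (1 OR NOT 0)) OR NOT 0) -> 1
  row 2 [0000010]: ((NOT 0 OR (0 OR NOT 0)) OR NOT 0) -> 1
  row 3 [0000011]: ((NOT 0 OR (1 OR NOT 0)) OR NOT 0) -> 1
  row 4 [0000100]: ((NOT 0 OR (0 OR NOT 0)) OR NOT 0) -> 1
  (every remaining row is evaluated the same way; all 128 results are listed next)
Full result column, 8 rows per line (x1,x2,x3,x4 fixed per line; x5,x6,x7 runs 000..111 left to right):
  rows 0-7 [x1,x2,x3,x4=0000]: 11111111  (ones: 8)
  rows 8-15 [x1,x2,x3,x4=0001]: 11111111  (ones: 8)
  rows 16-23 [x1,x2,x3,x4=0010]: 11111111  (ones: 8)
  rows 24-31 [x1,x2,x3,x4=0011]: 11111111  (ones: 8)
  rows 32-39 [x1,x2,x3,x4=0100]: 11111111  (ones: 8)
  rows 40-47 [x1,x2,x3,x4=0101]: 11111111  (ones: 8)
  rows 48-55 [x1,x2,x3,x4=0110]: 11111111  (ones: 8)
  rows 56-63 [x1,x2,x3,x4=0111]: 11111111  (ones: 8)
  rows 64-71 [x1,x2,x3,x4=1000]: 01010101  (ones: 4)
  rows 72-79 [x1,x2,x3,x4=1001]: 01010101  (ones: 4)
  rows 80-87 [x1,x2,x3,x4=1010]: 01010101  (ones: 4)
  rows 88-95 [x1,x2,x3,x4=1011]: 01010101  (ones: 4)
  rows 96-103 [x1,x2,x3,x4=1100]: 01010101  (ones: 4)
  rows 104-111 [x1,x2,x3,x4=1101]: 01010101  (ones: 4)
  rows 112-119 [x1,x2,x3,x4=1110]: 01010101  (ones: 4)
  rows 120-127 [x1,x2,x3,x4=1111]: 01010101  (ones: 4)
Count of 1-rows = 8+8+8+8+8+8+8+8+4+4+4+4+4+4+4+4 = 96

96


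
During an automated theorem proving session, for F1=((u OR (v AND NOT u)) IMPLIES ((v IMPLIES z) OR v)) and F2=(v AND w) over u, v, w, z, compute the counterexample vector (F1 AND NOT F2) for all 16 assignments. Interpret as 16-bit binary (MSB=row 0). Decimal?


F1 = ((u OR (v AND NOT u)) IMPLIES ((v IMPLIES z) OR v))
F2 = (v AND w)
Counterexample to F1=>F2 is where F1=1 and F2=0.
Evaluate each row (bits = u,v,w,z, MSB first):
  row 0 [0000]: F1=1 F2=0 -> F1&~F2 -> 1
  row 1 [0001]: F1=1 F2=0 -> F1&~F2 -> 1
  row 2 [0010]: F1=1 F2=0 -> F1&~F2 -> 1
  row 3 [0011]: F1=1 F2=0 -> F1&~F2 -> 1
  row 4 [0100]: F1=1 F2=0 -> F1&~F2 -> 1
  row 5 [0101]: F1=1 F2=0 -> F1&~F2 -> 1
  row 6 [0110]: F1=1 F2=1 -> F1&~F2 -> 0
  row 7 [0111]: F1=1 F2=1 -> F1&~F2 -> 0
  row 8 [1000]: F1=1 F2=0 -> F1&~F2 -> 1
  row 9 [1001]: F1=1 F2=0 -> F1&~F2 -> 1
  row 10 [1010]: F1=1 F2=0 -> F1&~F2 -> 1
  row 11 [1011]: F1=1 F2=0 -> F1&~F2 -> 1
  row 12 [1100]: F1=1 F2=0 -> F1&~F2 -> 1
  row 13 [1101]: F1=1 F2=0 -> F1&~F2 -> 1
  row 14 [1110]: F1=1 F2=1 -> F1&~F2 -> 0
  row 15 [1111]: F1=1 F2=1 -> F1&~F2 -> 0
Full result column, 4 rows per line (u,v fixed per line; w,z runs 00..11 left to right):
  rows 0-3 [u,v=00]: 1111  = hex F
  rows 4-7 [u,v=01]: 1100  = hex C
  rows 8-11 [u,v=10]: 1111  = hex F
  rows 12-15 [u,v=11]: 1100  = hex C
Counterexample vector (row 0 .. row 15) = 1111110011111100
Output column grouped in 4s = 1111 1100 1111 1100 = 0xFCFC
Convert to decimal digit by digit (value = value*16 + digit):
  F -> 15
  15*16 + 12 (C) = 252
  252*16 + 15 (F) = 4047
  4047*16 + 12 (C) = 64764
Decimal = 64764

64764


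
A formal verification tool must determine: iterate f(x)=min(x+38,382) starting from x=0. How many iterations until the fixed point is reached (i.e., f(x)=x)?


Step 1: x=0, cap=382, increment=38
Step 2: x grows by 38 each step until capped at 382; fixed point is x=382
Step 3: iterations = ceil(382/38) = 11

11


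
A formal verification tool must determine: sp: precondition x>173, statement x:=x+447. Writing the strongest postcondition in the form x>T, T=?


Formula: sp(P, x:=E) = exists old_x. (x = E[old_x/x]) AND P[old_x/x] (old_x is the value of x before the assignment; eliminate old_x by solving x = E[old_x/x] for old_x)
Step 1: Precondition P: x>173, i.e. old_x > 173
Step 2: Assignment gives x = old_x + 447, so old_x = x - 447
Step 3: Substitute into P: x - 447 > 173
Step 4: Simplify: x > 173+447 = 620

620


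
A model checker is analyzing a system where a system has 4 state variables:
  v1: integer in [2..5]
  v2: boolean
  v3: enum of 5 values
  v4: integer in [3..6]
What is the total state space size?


State space = product of domain sizes of all variables.
Domain sizes:
  v1 (integer in [2..5]): 4
  v2 (boolean): 2
  v3 (enum of 5 values): 5
  v4 (integer in [3..6]): 4
Product = 4 * 2 * 5 * 4 = 160

160


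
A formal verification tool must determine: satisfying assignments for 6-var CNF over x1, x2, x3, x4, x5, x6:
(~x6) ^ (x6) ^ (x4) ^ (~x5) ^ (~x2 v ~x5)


CNF with 5 clauses over 6 vars (64 assignments).
An assignment satisfies CNF iff every clause has >=1 true literal.
Check each row (bits = x1,x2,x3,x4,x5,x6; clause T/F shown):
  row 0 [000000]: clauses=TFFTT -> 0
  row 1 [000001]: clauses=FTFTT -> 0
  row 2 [000010]: clauses=TFFFT -> 0
  row 3 [000011]: clauses=FTFFT -> 0
  row 4 [000100]: clauses=TFTTT -> 0
  (every remaining row is evaluated the same way; all 64 results are listed next)
Full result column, 8 rows per line (x1,x2,x3 fixed per line; x4,x5,x6 runs 000..111 left to right):
  rows 0-7 [x1,x2,x3=000]: 00000000  (ones: 0)
  rows 8-15 [x1,x2,x3=001]: 00000000  (ones: 0)
  rows 16-23 [x1,x2,x3=010]: 00000000  (ones: 0)
  rows 24-31 [x1,x2,x3=011]: 00000000  (ones: 0)
  rows 32-39 [x1,x2,x3=100]: 00000000  (ones: 0)
  rows 40-47 [x1,x2,x3=101]: 00000000  (ones: 0)
  rows 48-55 [x1,x2,x3=110]: 00000000  (ones: 0)
  rows 56-63 [x1,x2,x3=111]: 00000000  (ones: 0)
Satisfying assignments = 0+0+0+0+0+0+0+0 = 0

0


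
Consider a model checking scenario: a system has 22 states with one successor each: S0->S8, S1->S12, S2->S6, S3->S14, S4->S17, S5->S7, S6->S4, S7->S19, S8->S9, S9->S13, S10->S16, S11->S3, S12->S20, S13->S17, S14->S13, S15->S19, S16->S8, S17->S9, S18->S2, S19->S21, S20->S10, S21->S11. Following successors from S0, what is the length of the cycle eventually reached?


Trace from S0 until a state repeats:
  S0 -> S8 -> S9 -> S13 -> S17 -> S9
S9 first seen at step 2, revisited at step 5.
Cycle length = 5 - 2 = 3

3


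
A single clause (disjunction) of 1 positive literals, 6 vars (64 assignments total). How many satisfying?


Step 1: Total=2^6=64
Step 2: Unsat when all 1 false: 2^5=32
Step 3: Sat=64-32=32

32


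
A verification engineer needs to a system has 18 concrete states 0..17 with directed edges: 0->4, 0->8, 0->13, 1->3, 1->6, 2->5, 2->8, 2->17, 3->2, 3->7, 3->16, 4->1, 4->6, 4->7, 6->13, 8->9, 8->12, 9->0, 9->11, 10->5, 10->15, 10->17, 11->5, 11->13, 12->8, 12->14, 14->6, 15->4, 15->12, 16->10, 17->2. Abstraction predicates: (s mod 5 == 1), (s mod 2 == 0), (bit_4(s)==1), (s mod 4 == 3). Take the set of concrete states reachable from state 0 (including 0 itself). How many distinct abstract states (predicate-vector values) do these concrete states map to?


BFS from 0:
Concrete reachable: {0, 1, 2, 3, 4, 5, 6, 7, 8, 9, 10, 11, 12, 13, 14, 15, 16, 17}
Abstract via predicates (s mod 5 == 1), (s mod 2 == 0), (bit_4(s)==1), (s mod 4 == 3):
  (0,0,0,0) <- {5, 9, 13}
  (0,0,0,1) <- {3, 7, 15}
  (0,0,1,0) <- {17}
  (0,1,0,0) <- {0, 2, 4, 8, 10, 12, 14}
  (1,0,0,0) <- {1}
  (1,0,0,1) <- {11}
  (1,1,0,0) <- {6}
  (1,1,1,0) <- {16}
Distinct abstract states = 8

8


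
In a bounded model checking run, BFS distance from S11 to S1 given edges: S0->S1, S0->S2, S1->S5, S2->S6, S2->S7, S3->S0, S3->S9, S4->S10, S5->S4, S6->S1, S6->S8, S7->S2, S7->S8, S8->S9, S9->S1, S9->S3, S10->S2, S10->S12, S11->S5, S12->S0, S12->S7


BFS layer-by-layer from S11:
  dist 0: {S11}
  dist 1: {S5}
  dist 2: {S4}
  dist 3: {S10}
  dist 4: {S2, S12}
  dist 5: {S0, S6, S7}
  dist 6: {S1, S8}
  -> S1 reached at distance 6
Shortest path length = 6

6


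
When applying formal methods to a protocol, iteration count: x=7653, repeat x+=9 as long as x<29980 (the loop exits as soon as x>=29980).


Step 1: x goes from 7653 toward 29980 by 9; the body runs while x<29980, so iterations = ceil((bound-start)/step)
Step 2: Distance=22327
Step 3: ceil(22327/9)=2481

2481


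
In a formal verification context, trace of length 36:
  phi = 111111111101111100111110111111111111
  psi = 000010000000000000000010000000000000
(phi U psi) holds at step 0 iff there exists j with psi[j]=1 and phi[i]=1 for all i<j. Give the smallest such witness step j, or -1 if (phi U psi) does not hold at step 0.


(phi U psi) at 0: need smallest j with psi[j]=1 and phi[i]=1 for all i in [0,j).
Scan from step 0:
  step 0: phi=1, psi=0 -> continue
  step 1: phi=1, psi=0 -> continue
  step 2: phi=1, psi=0 -> continue
  step 3: phi=1, psi=0 -> continue
  step 4: psi=1 and phi held for [0,4) -> witness found
Witness step = 4

4


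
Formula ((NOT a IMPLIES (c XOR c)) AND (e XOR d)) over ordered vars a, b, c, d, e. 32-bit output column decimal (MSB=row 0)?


Formula: ((NOT a IMPLIES (c XOR c)) AND (e XOR d)) over a, b, c, d, e (32 rows)
Evaluate each row (bits = a,b,c,d,e, MSB first):
  row 0 [00000]: ((NOT 0 IMPLIES (0 XOR 0)) AND (0 XOR 0)) -> 0
  row 1 [00001]: ((NOT 0 IMPLIES (0 XOR 0)) AND (1 XOR 0)) -> 0
  row 2 [00010]: ((NOT 0 IMPLIES (0 XOR 0)) AND (0 XOR 1)) -> 0
  row 3 [00011]: ((NOT 0 IMPLIES (0 XOR 0)) AND (1 XOR 1)) -> 0
  row 4 [00100]: ((NOT 0 IMPLIES (1 XOR 1)) AND (0 XOR 0)) -> 0
  row 5 [00101]: ((NOT 0 IMPLIES (1 XOR 1)) AND (1 XOR 0)) -> 0
  row 6 [00110]: ((NOT 0 IMPLIES (1 XOR 1)) AND (0 XOR 1)) -> 0
  row 7 [00111]: ((NOT 0 IMPLIES (1 XOR 1)) AND (1 XOR 1)) -> 0
  row 8 [01000]: ((NOT 0 IMPLIES (0 XOR 0)) AND (0 XOR 0)) -> 0
  row 9 [01001]: ((NOT 0 IMPLIES (0 XOR 0)) AND (1 XOR 0)) -> 0
  row 10 [01010]: ((NOT 0 IMPLIES (0 XOR 0)) AND (0 XOR 1)) -> 0
  row 11 [01011]: ((NOT 0 IMPLIES (0 XOR 0)) AND (1 XOR 1)) -> 0
  row 12 [01100]: ((NOT 0 IMPLIES (1 XOR 1)) AND (0 XOR 0)) -> 0
  row 13 [01101]: ((NOT 0 IMPLIES (1 XOR 1)) AND (1 XOR 0)) -> 0
  row 14 [01110]: ((NOT 0 IMPLIES (1 XOR 1)) AND (0 XOR 1)) -> 0
  row 15 [01111]: ((NOT 0 IMPLIES (1 XOR 1)) AND (1 XOR 1)) -> 0
  row 16 [10000]: ((NOT 1 IMPLIES (0 XOR 0)) AND (0 XOR 0)) -> 0
  row 17 [10001]: ((NOT 1 IMPLIES (0 XOR 0)) AND (1 XOR 0)) -> 1
  row 18 [10010]: ((NOT 1 IMPLIES (0 XOR 0)) AND (0 XOR 1)) -> 1
  row 19 [10011]: ((NOT 1 IMPLIES (0 XOR 0)) AND (1 XOR 1)) -> 0
  row 20 [10100]: ((NOT 1 IMPLIES (1 XOR 1)) AND (0 XOR 0)) -> 0
  row 21 [10101]: ((NOT 1 IMPLIES (1 XOR 1)) AND (1 XOR 0)) -> 1
  row 22 [10110]: ((NOT 1 IMPLIES (1 XOR 1)) AND (0 XOR 1)) -> 1
  row 23 [10111]: ((NOT 1 IMPLIES (1 XOR 1)) AND (1 XOR 1)) -> 0
  row 24 [11000]: ((NOT 1 IMPLIES (0 XOR 0)) AND (0 XOR 0)) -> 0
  row 25 [11001]: ((NOT 1 IMPLIES (0 XOR 0)) AND (1 XOR 0)) -> 1
  row 26 [11010]: ((NOT 1 IMPLIES (0 XOR 0)) AND (0 XOR 1)) -> 1
  row 27 [11011]: ((NOT 1 IMPLIES (0 XOR 0)) AND (1 XOR 1)) -> 0
  row 28 [11100]: ((NOT 1 IMPLIES (1 XOR 1)) AND (0 XOR 0)) -> 0
  row 29 [11101]: ((NOT 1 IMPLIES (1 XOR 1)) AND (1 XOR 0)) -> 1
  row 30 [11110]: ((NOT 1 IMPLIES (1 XOR 1)) AND (0 XOR 1)) -> 1
  row 31 [11111]: ((NOT 1 IMPLIES (1 XOR 1)) AND (1 XOR 1)) -> 0
Full result column, 4 rows per line (a,b,c fixed per line; d,e runs 00..11 left to right):
  rows 0-3 [a,b,c=000]: 0000  = hex 0
  rows 4-7 [a,b,c=001]: 0000  = hex 0
  rows 8-11 [a,b,c=010]: 0000  = hex 0
  rows 12-15 [a,b,c=011]: 0000  = hex 0
  rows 16-19 [a,b,c=100]: 0110  = hex 6
  rows 20-23 [a,b,c=101]: 0110  = hex 6
  rows 24-27 [a,b,c=110]: 0110  = hex 6
  rows 28-31 [a,b,c=111]: 0110  = hex 6
Output column (row 0 .. row 31) = 00000000000000000110011001100110
Output column grouped in 4s = 0000 0000 0000 0000 0110 0110 0110 0110 = 0x00006666
Convert to decimal digit by digit (value = value*16 + digit):
  0 -> 0
  0*16 + 0 = 0
  0*16 + 0 = 0
  0*16 + 0 = 0
  0*16 + 6 = 6
  6*16 + 6 = 102
  102*16 + 6 = 1638
  1638*16 + 6 = 26214
Decimal = 26214

26214


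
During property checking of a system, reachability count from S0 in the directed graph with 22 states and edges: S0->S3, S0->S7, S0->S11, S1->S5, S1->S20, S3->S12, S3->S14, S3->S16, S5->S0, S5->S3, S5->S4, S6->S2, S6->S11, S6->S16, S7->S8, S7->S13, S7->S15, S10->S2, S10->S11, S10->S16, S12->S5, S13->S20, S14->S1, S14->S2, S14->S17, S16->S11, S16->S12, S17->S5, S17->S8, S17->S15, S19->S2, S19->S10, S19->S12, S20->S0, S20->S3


BFS from S0:
  layer 0: {S0}
  layer 1: {S3, S7, S11}
  layer 2: {S8, S12, S13, S14, S15, S16}
  layer 3: {S1, S2, S5, S17, S20}
  layer 4: {S4}
Reachable set: {S0, S1, S2, S3, S4, S5, S7, S8, S11, S12, S13, S14, S15, S16, S17, S20}
Count = 16

16


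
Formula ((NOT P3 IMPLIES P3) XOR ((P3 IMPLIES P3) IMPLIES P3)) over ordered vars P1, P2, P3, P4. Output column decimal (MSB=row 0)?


Formula: ((NOT P3 IMPLIES P3) XOR ((P3 IMPLIES P3) IMPLIES P3)) over P1, P2, P3, P4 (16 rows)
Evaluate each row (bits = P1,P2,P3,P4, MSB first):
  row 0 [0000]: ((NOT 0 IMPLIES 0) XOR ((0 IMPLIES 0) IMPLIES 0)) -> 0
  row 1 [0001]: ((NOT 0 IMPLIES 0) XOR ((0 IMPLIES 0) IMPLIES 0)) -> 0
  row 2 [0010]: ((NOT 1 IMPLIES 1) XOR ((1 IMPLIES 1) IMPLIES 1)) -> 0
  row 3 [0011]: ((NOT 1 IMPLIES 1) XOR ((1 IMPLIES 1) IMPLIES 1)) -> 0
  row 4 [0100]: ((NOT 0 IMPLIES 0) XOR ((0 IMPLIES 0) IMPLIES 0)) -> 0
  row 5 [0101]: ((NOT 0 IMPLIES 0) XOR ((0 IMPLIES 0) IMPLIES 0)) -> 0
  row 6 [0110]: ((NOT 1 IMPLIES 1) XOR ((1 IMPLIES 1) IMPLIES 1)) -> 0
  row 7 [0111]: ((NOT 1 IMPLIES 1) XOR ((1 IMPLIES 1) IMPLIES 1)) -> 0
  row 8 [1000]: ((NOT 0 IMPLIES 0) XOR ((0 IMPLIES 0) IMPLIES 0)) -> 0
  row 9 [1001]: ((NOT 0 IMPLIES 0) XOR ((0 IMPLIES 0) IMPLIES 0)) -> 0
  row 10 [1010]: ((NOT 1 IMPLIES 1) XOR ((1 IMPLIES 1) IMPLIES 1)) -> 0
  row 11 [1011]: ((NOT 1 IMPLIES 1) XOR ((1 IMPLIES 1) IMPLIES 1)) -> 0
  row 12 [1100]: ((NOT 0 IMPLIES 0) XOR ((0 IMPLIES 0) IMPLIES 0)) -> 0
  row 13 [1101]: ((NOT 0 IMPLIES 0) XOR ((0 IMPLIES 0) IMPLIES 0)) -> 0
  row 14 [1110]: ((NOT 1 IMPLIES 1) XOR ((1 IMPLIES 1) IMPLIES 1)) -> 0
  row 15 [1111]: ((NOT 1 IMPLIES 1) XOR ((1 IMPLIES 1) IMPLIES 1)) -> 0
Full result column, 4 rows per line (P1,P2 fixed per line; P3,P4 runs 00..11 left to right):
  rows 0-3 [P1,P2=00]: 0000  = hex 0
  rows 4-7 [P1,P2=01]: 0000  = hex 0
  rows 8-11 [P1,P2=10]: 0000  = hex 0
  rows 12-15 [P1,P2=11]: 0000  = hex 0
Output column (row 0 .. row 15) = 0000000000000000
Output column grouped in 4s = 0000 0000 0000 0000 = 0x0000
Convert to decimal digit by digit (value = value*16 + digit):
  0 -> 0
  0*16 + 0 = 0
  0*16 + 0 = 0
  0*16 + 0 = 0
Decimal = 0

0


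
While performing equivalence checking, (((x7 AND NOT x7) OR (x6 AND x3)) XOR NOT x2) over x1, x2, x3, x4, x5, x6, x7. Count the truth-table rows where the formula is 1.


Formula: (((x7 AND NOT x7) OR (x6 AND x3)) XOR NOT x2) over 7 vars (128 rows)
Evaluate each row (x1, x2, x3, x4, x5, x6, x7 as bits, MSB first):
  row 0 [0000000]: (((0 AND NOT 0) OR (0 AND 0)) XOR NOT 0) -> 1
  row 1 [0000001]: (((1 AND NOT 1) OR (0 AND 0)) XOR NOT 0) -> 1
  row 2 [0000010]: (((0 AND NOT 0) OR (1 AND 0)) XOR NOT 0) -> 1
  row 3 [0000011]: (((1 AND NOT 1) OR (1 AND 0)) XOR NOT 0) -> 1
  row 4 [0000100]: (((0 AND NOT 0) OR (0 AND 0)) XOR NOT 0) -> 1
  (every remaining row is evaluated the same way; all 128 results are listed next)
Full result column, 8 rows per line (x1,x2,x3,x4 fixed per line; x5,x6,x7 runs 000..111 left to right):
  rows 0-7 [x1,x2,x3,x4=0000]: 11111111  (ones: 8)
  rows 8-15 [x1,x2,x3,x4=0001]: 11111111  (ones: 8)
  rows 16-23 [x1,x2,x3,x4=0010]: 11001100  (ones: 4)
  rows 24-31 [x1,x2,x3,x4=0011]: 11001100  (ones: 4)
  rows 32-39 [x1,x2,x3,x4=0100]: 00000000  (ones: 0)
  rows 40-47 [x1,x2,x3,x4=0101]: 00000000  (ones: 0)
  rows 48-55 [x1,x2,x3,x4=0110]: 00110011  (ones: 4)
  rows 56-63 [x1,x2,x3,x4=0111]: 00110011  (ones: 4)
  rows 64-71 [x1,x2,x3,x4=1000]: 11111111  (ones: 8)
  rows 72-79 [x1,x2,x3,x4=1001]: 11111111  (ones: 8)
  rows 80-87 [x1,x2,x3,x4=1010]: 11001100  (ones: 4)
  rows 88-95 [x1,x2,x3,x4=1011]: 11001100  (ones: 4)
  rows 96-103 [x1,x2,x3,x4=1100]: 00000000  (ones: 0)
  rows 104-111 [x1,x2,x3,x4=1101]: 00000000  (ones: 0)
  rows 112-119 [x1,x2,x3,x4=1110]: 00110011  (ones: 4)
  rows 120-127 [x1,x2,x3,x4=1111]: 00110011  (ones: 4)
Count of 1-rows = 8+8+4+4+0+0+4+4+8+8+4+4+0+0+4+4 = 64

64


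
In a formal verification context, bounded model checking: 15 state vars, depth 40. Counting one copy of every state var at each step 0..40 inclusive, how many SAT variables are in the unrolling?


BMC unrolls to depth k, creating one copy of each state var for steps 0..k.
Step count = 40 + 1 = 41 (steps 0 through 40)
Vars per step = 15
Total = 15 * 41 = 615

615


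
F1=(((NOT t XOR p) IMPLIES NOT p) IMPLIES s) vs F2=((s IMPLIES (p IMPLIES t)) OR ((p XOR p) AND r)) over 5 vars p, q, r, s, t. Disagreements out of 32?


F1 = (((NOT t XOR p) IMPLIES NOT p) IMPLIES s)
F2 = ((s IMPLIES (p IMPLIES t)) OR ((p XOR p) AND r))
Evaluate both on each of 32 rows (bits = p,q,r,s,t):
  row 0 [00000]: F1=0 F2=1 (differ) -> 1
  row 1 [00001]: F1=0 F2=1 (differ) -> 1
  row 2 [00010]: F1=1 F2=1 -> 0
  row 3 [00011]: F1=1 F2=1 -> 0
  row 4 [00100]: F1=0 F2=1 (differ) -> 1
  row 5 [00101]: F1=0 F2=1 (differ) -> 1
  row 6 [00110]: F1=1 F2=1 -> 0
  row 7 [00111]: F1=1 F2=1 -> 0
  row 8 [01000]: F1=0 F2=1 (differ) -> 1
  row 9 [01001]: F1=0 F2=1 (differ) -> 1
  row 10 [01010]: F1=1 F2=1 -> 0
  row 11 [01011]: F1=1 F2=1 -> 0
  row 12 [01100]: F1=0 F2=1 (differ) -> 1
  row 13 [01101]: F1=0 F2=1 (differ) -> 1
  row 14 [01110]: F1=1 F2=1 -> 0
  row 15 [01111]: F1=1 F2=1 -> 0
  row 16 [10000]: F1=0 F2=1 (differ) -> 1
  row 17 [10001]: F1=1 F2=1 -> 0
  row 18 [10010]: F1=1 F2=0 (differ) -> 1
  row 19 [10011]: F1=1 F2=1 -> 0
  row 20 [10100]: F1=0 F2=1 (differ) -> 1
  row 21 [10101]: F1=1 F2=1 -> 0
  row 22 [10110]: F1=1 F2=0 (differ) -> 1
  row 23 [10111]: F1=1 F2=1 -> 0
  row 24 [11000]: F1=0 F2=1 (differ) -> 1
  row 25 [11001]: F1=1 F2=1 -> 0
  row 26 [11010]: F1=1 F2=0 (differ) -> 1
  row 27 [11011]: F1=1 F2=1 -> 0
  row 28 [11100]: F1=0 F2=1 (differ) -> 1
  row 29 [11101]: F1=1 F2=1 -> 0
  row 30 [11110]: F1=1 F2=0 (differ) -> 1
  row 31 [11111]: F1=1 F2=1 -> 0
Full result column, 8 rows per line (p,q fixed per line; r,s,t runs 000..111 left to right):
  rows 0-7 [p,q=00]: 11001100  (ones: 4)
  rows 8-15 [p,q=01]: 11001100  (ones: 4)
  rows 16-23 [p,q=10]: 10101010  (ones: 4)
  rows 24-31 [p,q=11]: 10101010  (ones: 4)
Disagreements = 4+4+4+4 = 16

16


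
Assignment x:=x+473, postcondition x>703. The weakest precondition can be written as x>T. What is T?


Formula: wp(x:=E, P) = P[E/x] (substitute E for x in postcondition)
Step 1: Postcondition: x>703
Step 2: Substitute x+473 for x: x+473>703
Step 3: Solve for x: x > 703-473 = 230

230


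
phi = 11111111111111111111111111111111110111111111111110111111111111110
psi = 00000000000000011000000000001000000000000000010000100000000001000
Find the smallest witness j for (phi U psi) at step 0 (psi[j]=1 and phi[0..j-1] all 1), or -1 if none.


(phi U psi) at 0: need smallest j with psi[j]=1 and phi[i]=1 for all i in [0,j).
Scan from step 0:
  step 0: phi=1, psi=0 -> continue
  step 1: phi=1, psi=0 -> continue
  step 2: phi=1, psi=0 -> continue
  step 3: phi=1, psi=0 -> continue
  step 15: psi=1 and phi held for [0,15) -> witness found
Witness step = 15

15


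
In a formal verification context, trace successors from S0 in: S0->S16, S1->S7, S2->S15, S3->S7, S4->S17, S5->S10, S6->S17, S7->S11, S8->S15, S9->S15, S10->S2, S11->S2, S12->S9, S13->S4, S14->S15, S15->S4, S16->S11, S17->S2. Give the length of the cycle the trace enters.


Trace from S0 until a state repeats:
  S0 -> S16 -> S11 -> S2 -> S15 -> S4 -> S17 -> S2
S2 first seen at step 3, revisited at step 7.
Cycle length = 7 - 3 = 4

4


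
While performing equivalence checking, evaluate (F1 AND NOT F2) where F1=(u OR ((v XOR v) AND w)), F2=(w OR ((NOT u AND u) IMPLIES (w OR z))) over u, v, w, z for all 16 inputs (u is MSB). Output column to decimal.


F1 = (u OR ((v XOR v) AND w))
F2 = (w OR ((NOT u AND u) IMPLIES (w OR z)))
Counterexample to F1=>F2 is where F1=1 and F2=0.
Evaluate each row (bits = u,v,w,z, MSB first):
  row 0 [0000]: F1=0 F2=1 -> F1&~F2 -> 0
  row 1 [0001]: F1=0 F2=1 -> F1&~F2 -> 0
  row 2 [0010]: F1=0 F2=1 -> F1&~F2 -> 0
  row 3 [0011]: F1=0 F2=1 -> F1&~F2 -> 0
  row 4 [0100]: F1=0 F2=1 -> F1&~F2 -> 0
  row 5 [0101]: F1=0 F2=1 -> F1&~F2 -> 0
  row 6 [0110]: F1=0 F2=1 -> F1&~F2 -> 0
  row 7 [0111]: F1=0 F2=1 -> F1&~F2 -> 0
  row 8 [1000]: F1=1 F2=1 -> F1&~F2 -> 0
  row 9 [1001]: F1=1 F2=1 -> F1&~F2 -> 0
  row 10 [1010]: F1=1 F2=1 -> F1&~F2 -> 0
  row 11 [1011]: F1=1 F2=1 -> F1&~F2 -> 0
  row 12 [1100]: F1=1 F2=1 -> F1&~F2 -> 0
  row 13 [1101]: F1=1 F2=1 -> F1&~F2 -> 0
  row 14 [1110]: F1=1 F2=1 -> F1&~F2 -> 0
  row 15 [1111]: F1=1 F2=1 -> F1&~F2 -> 0
Full result column, 4 rows per line (u,v fixed per line; w,z runs 00..11 left to right):
  rows 0-3 [u,v=00]: 0000  = hex 0
  rows 4-7 [u,v=01]: 0000  = hex 0
  rows 8-11 [u,v=10]: 0000  = hex 0
  rows 12-15 [u,v=11]: 0000  = hex 0
Counterexample vector (row 0 .. row 15) = 0000000000000000
Output column grouped in 4s = 0000 0000 0000 0000 = 0x0000
Convert to decimal digit by digit (value = value*16 + digit):
  0 -> 0
  0*16 + 0 = 0
  0*16 + 0 = 0
  0*16 + 0 = 0
Decimal = 0

0


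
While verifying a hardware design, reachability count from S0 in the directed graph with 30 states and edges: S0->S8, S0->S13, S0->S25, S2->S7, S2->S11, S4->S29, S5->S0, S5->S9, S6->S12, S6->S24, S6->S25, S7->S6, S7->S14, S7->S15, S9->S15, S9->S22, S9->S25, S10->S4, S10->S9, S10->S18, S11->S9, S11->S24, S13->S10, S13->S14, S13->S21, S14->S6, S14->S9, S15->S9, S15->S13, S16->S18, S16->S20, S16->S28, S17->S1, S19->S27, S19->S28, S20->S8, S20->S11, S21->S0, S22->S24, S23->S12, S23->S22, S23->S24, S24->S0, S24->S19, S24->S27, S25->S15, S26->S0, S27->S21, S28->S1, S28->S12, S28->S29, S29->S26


BFS from S0:
  layer 0: {S0}
  layer 1: {S8, S13, S25}
  layer 2: {S10, S14, S15, S21}
  layer 3: {S4, S6, S9, S18}
  layer 4: {S12, S22, S24, S29}
  layer 5: {S19, S26, S27}
  layer 6: {S28}
  layer 7: {S1}
Reachable set: {S0, S1, S4, S6, S8, S9, S10, S12, S13, S14, S15, S18, S19, S21, S22, S24, S25, S26, S27, S28, S29}
Count = 21

21


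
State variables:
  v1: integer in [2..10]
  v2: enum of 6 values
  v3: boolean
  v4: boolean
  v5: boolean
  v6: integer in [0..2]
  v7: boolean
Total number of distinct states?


State space = product of domain sizes of all variables.
Domain sizes:
  v1 (integer in [2..10]): 9
  v2 (enum of 6 values): 6
  v3 (boolean): 2
  v4 (boolean): 2
  v5 (boolean): 2
  v6 (integer in [0..2]): 3
  v7 (boolean): 2
Product = 9 * 6 * 2 * 2 * 2 * 3 * 2 = 2592

2592


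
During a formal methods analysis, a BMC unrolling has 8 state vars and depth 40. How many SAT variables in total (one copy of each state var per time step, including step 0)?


BMC unrolls to depth k, creating one copy of each state var for steps 0..k.
Step count = 40 + 1 = 41 (steps 0 through 40)
Vars per step = 8
Total = 8 * 41 = 328

328


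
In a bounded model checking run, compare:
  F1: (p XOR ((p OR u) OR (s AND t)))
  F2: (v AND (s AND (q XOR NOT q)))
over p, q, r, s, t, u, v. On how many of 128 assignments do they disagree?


F1 = (p XOR ((p OR u) OR (s AND t)))
F2 = (v AND (s AND (q XOR NOT q)))
Evaluate both on each of 128 rows (bits = p,q,r,s,t,u,v):
  row 0 [0000000]: F1=0 F2=0 -> 0
  row 1 [0000001]: F1=0 F2=0 -> 0
  row 2 [0000010]: F1=1 F2=0 (differ) -> 1
  row 3 [0000011]: F1=1 F2=0 (differ) -> 1
  row 4 [0000100]: F1=0 F2=0 -> 0
  (every remaining row is evaluated the same way; all 128 results are listed next)
Full result column, 8 rows per line (p,q,r,s fixed per line; t,u,v runs 000..111 left to right):
  rows 0-7 [p,q,r,s=0000]: 00110011  (ones: 4)
  rows 8-15 [p,q,r,s=0001]: 01101010  (ones: 4)
  rows 16-23 [p,q,r,s=0010]: 00110011  (ones: 4)
  rows 24-31 [p,q,r,s=0011]: 01101010  (ones: 4)
  rows 32-39 [p,q,r,s=0100]: 00110011  (ones: 4)
  rows 40-47 [p,q,r,s=0101]: 01101010  (ones: 4)
  rows 48-55 [p,q,r,s=0110]: 00110011  (ones: 4)
  rows 56-63 [p,q,r,s=0111]: 01101010  (ones: 4)
  rows 64-71 [p,q,r,s=1000]: 00000000  (ones: 0)
  rows 72-79 [p,q,r,s=1001]: 01010101  (ones: 4)
  rows 80-87 [p,q,r,s=1010]: 00000000  (ones: 0)
  rows 88-95 [p,q,r,s=1011]: 01010101  (ones: 4)
  rows 96-103 [p,q,r,s=1100]: 00000000  (ones: 0)
  rows 104-111 [p,q,r,s=1101]: 01010101  (ones: 4)
  rows 112-119 [p,q,r,s=1110]: 00000000  (ones: 0)
  rows 120-127 [p,q,r,s=1111]: 01010101  (ones: 4)
Disagreements = 4+4+4+4+4+4+4+4+0+4+0+4+0+4+0+4 = 48

48


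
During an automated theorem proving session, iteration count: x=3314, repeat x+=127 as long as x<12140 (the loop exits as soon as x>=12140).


Step 1: x goes from 3314 toward 12140 by 127; the body runs while x<12140, so iterations = ceil((bound-start)/step)
Step 2: Distance=8826
Step 3: ceil(8826/127)=70

70


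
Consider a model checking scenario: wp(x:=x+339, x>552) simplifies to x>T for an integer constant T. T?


Formula: wp(x:=E, P) = P[E/x] (substitute E for x in postcondition)
Step 1: Postcondition: x>552
Step 2: Substitute x+339 for x: x+339>552
Step 3: Solve for x: x > 552-339 = 213

213


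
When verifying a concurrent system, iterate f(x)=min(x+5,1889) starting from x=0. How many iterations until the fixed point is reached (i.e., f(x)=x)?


Step 1: x=0, cap=1889, increment=5
Step 2: x grows by 5 each step until capped at 1889; fixed point is x=1889
Step 3: iterations = ceil(1889/5) = 378

378


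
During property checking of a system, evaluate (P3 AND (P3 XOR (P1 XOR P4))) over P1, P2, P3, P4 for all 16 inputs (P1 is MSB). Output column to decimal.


Formula: (P3 AND (P3 XOR (P1 XOR P4))) over P1, P2, P3, P4 (16 rows)
Evaluate each row (bits = P1,P2,P3,P4, MSB first):
  row 0 [0000]: (0 AND (0 XOR (0 XOR 0))) -> 0
  row 1 [0001]: (0 AND (0 XOR (0 XOR 1))) -> 0
  row 2 [0010]: (1 AND (1 XOR (0 XOR 0))) -> 1
  row 3 [0011]: (1 AND (1 XOR (0 XOR 1))) -> 0
  row 4 [0100]: (0 AND (0 XOR (0 XOR 0))) -> 0
  row 5 [0101]: (0 AND (0 XOR (0 XOR 1))) -> 0
  row 6 [0110]: (1 AND (1 XOR (0 XOR 0))) -> 1
  row 7 [0111]: (1 AND (1 XOR (0 XOR 1))) -> 0
  row 8 [1000]: (0 AND (0 XOR (1 XOR 0))) -> 0
  row 9 [1001]: (0 AND (0 XOR (1 XOR 1))) -> 0
  row 10 [1010]: (1 AND (1 XOR (1 XOR 0))) -> 0
  row 11 [1011]: (1 AND (1 XOR (1 XOR 1))) -> 1
  row 12 [1100]: (0 AND (0 XOR (1 XOR 0))) -> 0
  row 13 [1101]: (0 AND (0 XOR (1 XOR 1))) -> 0
  row 14 [1110]: (1 AND (1 XOR (1 XOR 0))) -> 0
  row 15 [1111]: (1 AND (1 XOR (1 XOR 1))) -> 1
Full result column, 4 rows per line (P1,P2 fixed per line; P3,P4 runs 00..11 left to right):
  rows 0-3 [P1,P2=00]: 0010  = hex 2
  rows 4-7 [P1,P2=01]: 0010  = hex 2
  rows 8-11 [P1,P2=10]: 0001  = hex 1
  rows 12-15 [P1,P2=11]: 0001  = hex 1
Output column (row 0 .. row 15) = 0010001000010001
Output column grouped in 4s = 0010 0010 0001 0001 = 0x2211
Convert to decimal digit by digit (value = value*16 + digit):
  2 -> 2
  2*16 + 2 = 34
  34*16 + 1 = 545
  545*16 + 1 = 8721
Decimal = 8721

8721


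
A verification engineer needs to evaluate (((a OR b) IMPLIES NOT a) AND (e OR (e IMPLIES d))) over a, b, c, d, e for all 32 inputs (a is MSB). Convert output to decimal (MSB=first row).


Formula: (((a OR b) IMPLIES NOT a) AND (e OR (e IMPLIES d))) over a, b, c, d, e (32 rows)
Evaluate each row (bits = a,b,c,d,e, MSB first):
  row 0 [00000]: (((0 OR 0) IMPLIES NOT 0) AND (0 OR (0 IMPLIES 0))) -> 1
  row 1 [00001]: (((0 OR 0) IMPLIES NOT 0) AND (1 OR (1 IMPLIES 0))) -> 1
  row 2 [00010]: (((0 OR 0) IMPLIES NOT 0) AND (0 OR (0 IMPLIES 1))) -> 1
  row 3 [00011]: (((0 OR 0) IMPLIES NOT 0) AND (1 OR (1 IMPLIES 1))) -> 1
  row 4 [00100]: (((0 OR 0) IMPLIES NOT 0) AND (0 OR (0 IMPLIES 0))) -> 1
  row 5 [00101]: (((0 OR 0) IMPLIES NOT 0) AND (1 OR (1 IMPLIES 0))) -> 1
  row 6 [00110]: (((0 OR 0) IMPLIES NOT 0) AND (0 OR (0 IMPLIES 1))) -> 1
  row 7 [00111]: (((0 OR 0) IMPLIES NOT 0) AND (1 OR (1 IMPLIES 1))) -> 1
  row 8 [01000]: (((0 OR 1) IMPLIES NOT 0) AND (0 OR (0 IMPLIES 0))) -> 1
  row 9 [01001]: (((0 OR 1) IMPLIES NOT 0) AND (1 OR (1 IMPLIES 0))) -> 1
  row 10 [01010]: (((0 OR 1) IMPLIES NOT 0) AND (0 OR (0 IMPLIES 1))) -> 1
  row 11 [01011]: (((0 OR 1) IMPLIES NOT 0) AND (1 OR (1 IMPLIES 1))) -> 1
  row 12 [01100]: (((0 OR 1) IMPLIES NOT 0) AND (0 OR (0 IMPLIES 0))) -> 1
  row 13 [01101]: (((0 OR 1) IMPLIES NOT 0) AND (1 OR (1 IMPLIES 0))) -> 1
  row 14 [01110]: (((0 OR 1) IMPLIES NOT 0) AND (0 OR (0 IMPLIES 1))) -> 1
  row 15 [01111]: (((0 OR 1) IMPLIES NOT 0) AND (1 OR (1 IMPLIES 1))) -> 1
  row 16 [10000]: (((1 OR 0) IMPLIES NOT 1) AND (0 OR (0 IMPLIES 0))) -> 0
  row 17 [10001]: (((1 OR 0) IMPLIES NOT 1) AND (1 OR (1 IMPLIES 0))) -> 0
  row 18 [10010]: (((1 OR 0) IMPLIES NOT 1) AND (0 OR (0 IMPLIES 1))) -> 0
  row 19 [10011]: (((1 OR 0) IMPLIES NOT 1) AND (1 OR (1 IMPLIES 1))) -> 0
  row 20 [10100]: (((1 OR 0) IMPLIES NOT 1) AND (0 OR (0 IMPLIES 0))) -> 0
  row 21 [10101]: (((1 OR 0) IMPLIES NOT 1) AND (1 OR (1 IMPLIES 0))) -> 0
  row 22 [10110]: (((1 OR 0) IMPLIES NOT 1) AND (0 OR (0 IMPLIES 1))) -> 0
  row 23 [10111]: (((1 OR 0) IMPLIES NOT 1) AND (1 OR (1 IMPLIES 1))) -> 0
  row 24 [11000]: (((1 OR 1) IMPLIES NOT 1) AND (0 OR (0 IMPLIES 0))) -> 0
  row 25 [11001]: (((1 OR 1) IMPLIES NOT 1) AND (1 OR (1 IMPLIES 0))) -> 0
  row 26 [11010]: (((1 OR 1) IMPLIES NOT 1) AND (0 OR (0 IMPLIES 1))) -> 0
  row 27 [11011]: (((1 OR 1) IMPLIES NOT 1) AND (1 OR (1 IMPLIES 1))) -> 0
  row 28 [11100]: (((1 OR 1) IMPLIES NOT 1) AND (0 OR (0 IMPLIES 0))) -> 0
  row 29 [11101]: (((1 OR 1) IMPLIES NOT 1) AND (1 OR (1 IMPLIES 0))) -> 0
  row 30 [11110]: (((1 OR 1) IMPLIES NOT 1) AND (0 OR (0 IMPLIES 1))) -> 0
  row 31 [11111]: (((1 OR 1) IMPLIES NOT 1) AND (1 OR (1 IMPLIES 1))) -> 0
Full result column, 4 rows per line (a,b,c fixed per line; d,e runs 00..11 left to right):
  rows 0-3 [a,b,c=000]: 1111  = hex F
  rows 4-7 [a,b,c=001]: 1111  = hex F
  rows 8-11 [a,b,c=010]: 1111  = hex F
  rows 12-15 [a,b,c=011]: 1111  = hex F
  rows 16-19 [a,b,c=100]: 0000  = hex 0
  rows 20-23 [a,b,c=101]: 0000  = hex 0
  rows 24-27 [a,b,c=110]: 0000  = hex 0
  rows 28-31 [a,b,c=111]: 0000  = hex 0
Output column (row 0 .. row 31) = 11111111111111110000000000000000
Output column grouped in 4s = 1111 1111 1111 1111 0000 0000 0000 0000 = 0xFFFF0000
Convert to decimal digit by digit (value = value*16 + digit):
  F -> 15
  15*16 + 15 (F) = 255
  255*16 + 15 (F) = 4095
  4095*16 + 15 (F) = 65535
  65535*16 + 0 = 1048560
  1048560*16 + 0 = 16776960
  16776960*16 + 0 = 268431360
  268431360*16 + 0 = 4294901760
Decimal = 4294901760

4294901760


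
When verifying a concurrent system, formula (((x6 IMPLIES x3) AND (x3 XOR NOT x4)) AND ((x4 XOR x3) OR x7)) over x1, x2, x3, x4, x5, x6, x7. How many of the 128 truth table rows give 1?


Formula: (((x6 IMPLIES x3) AND (x3 XOR NOT x4)) AND ((x4 XOR x3) OR x7)) over 7 vars (128 rows)
Evaluate each row (x1, x2, x3, x4, x5, x6, x7 as bits, MSB first):
  row 0 [0000000]: (((0 IMPLIES 0) AND (0 XOR NOT 0)) AND ((0 XOR 0) OR 0)) -> 0
  row 1 [0000001]: (((0 IMPLIES 0) AND (0 XOR NOT 0)) AND ((0 XOR 0) OR 1)) -> 1
  row 2 [0000010]: (((1 IMPLIES 0) AND (0 XOR NOT 0)) AND ((0 XOR 0) OR 0)) -> 0
  row 3 [0000011]: (((1 IMPLIES 0) AND (0 XOR NOT 0)) AND ((0 XOR 0) OR 1)) -> 0
  row 4 [0000100]: (((0 IMPLIES 0) AND (0 XOR NOT 0)) AND ((0 XOR 0) OR 0)) -> 0
  (every remaining row is evaluated the same way; all 128 results are listed next)
Full result column, 8 rows per line (x1,x2,x3,x4 fixed per line; x5,x6,x7 runs 000..111 left to right):
  rows 0-7 [x1,x2,x3,x4=0000]: 01000100  (ones: 2)
  rows 8-15 [x1,x2,x3,x4=0001]: 00000000  (ones: 0)
  rows 16-23 [x1,x2,x3,x4=0010]: 00000000  (ones: 0)
  rows 24-31 [x1,x2,x3,x4=0011]: 01010101  (ones: 4)
  rows 32-39 [x1,x2,x3,x4=0100]: 01000100  (ones: 2)
  rows 40-47 [x1,x2,x3,x4=0101]: 00000000  (ones: 0)
  rows 48-55 [x1,x2,x3,x4=0110]: 00000000  (ones: 0)
  rows 56-63 [x1,x2,x3,x4=0111]: 01010101  (ones: 4)
  rows 64-71 [x1,x2,x3,x4=1000]: 01000100  (ones: 2)
  rows 72-79 [x1,x2,x3,x4=1001]: 00000000  (ones: 0)
  rows 80-87 [x1,x2,x3,x4=1010]: 00000000  (ones: 0)
  rows 88-95 [x1,x2,x3,x4=1011]: 01010101  (ones: 4)
  rows 96-103 [x1,x2,x3,x4=1100]: 01000100  (ones: 2)
  rows 104-111 [x1,x2,x3,x4=1101]: 00000000  (ones: 0)
  rows 112-119 [x1,x2,x3,x4=1110]: 00000000  (ones: 0)
  rows 120-127 [x1,x2,x3,x4=1111]: 01010101  (ones: 4)
Count of 1-rows = 2+0+0+4+2+0+0+4+2+0+0+4+2+0+0+4 = 24

24


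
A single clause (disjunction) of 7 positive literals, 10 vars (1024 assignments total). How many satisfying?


Step 1: Total=2^10=1024
Step 2: Unsat when all 7 false: 2^3=8
Step 3: Sat=1024-8=1016

1016


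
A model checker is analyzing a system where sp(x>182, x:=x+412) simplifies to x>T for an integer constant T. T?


Formula: sp(P, x:=E) = exists old_x. (x = E[old_x/x]) AND P[old_x/x] (old_x is the value of x before the assignment; eliminate old_x by solving x = E[old_x/x] for old_x)
Step 1: Precondition P: x>182, i.e. old_x > 182
Step 2: Assignment gives x = old_x + 412, so old_x = x - 412
Step 3: Substitute into P: x - 412 > 182
Step 4: Simplify: x > 182+412 = 594

594


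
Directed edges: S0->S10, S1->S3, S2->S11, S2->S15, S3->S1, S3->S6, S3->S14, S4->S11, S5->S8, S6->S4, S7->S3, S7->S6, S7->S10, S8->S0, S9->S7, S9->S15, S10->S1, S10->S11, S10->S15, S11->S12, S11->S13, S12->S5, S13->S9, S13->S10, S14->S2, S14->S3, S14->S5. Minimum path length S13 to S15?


BFS layer-by-layer from S13:
  dist 0: {S13}
  dist 1: {S9, S10}
  dist 2: {S1, S7, S11, S15}
  -> S15 reached at distance 2
Shortest path length = 2

2


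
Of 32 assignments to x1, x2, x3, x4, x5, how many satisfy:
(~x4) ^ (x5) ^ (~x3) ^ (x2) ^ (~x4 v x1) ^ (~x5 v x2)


CNF with 6 clauses over 5 vars (32 assignments).
An assignment satisfies CNF iff every clause has >=1 true literal.
Check each row (bits = x1,x2,x3,x4,x5; clause T/F shown):
  row 0 [00000]: clauses=TFTFTT -> 0
  row 1 [00001]: clauses=TTTFTF -> 0
  row 2 [00010]: clauses=FFTFFT -> 0
  row 3 [00011]: clauses=FTTFFF -> 0
  row 4 [00100]: clauses=TFFFTT -> 0
  row 5 [00101]: clauses=TTFFTF -> 0
  row 6 [00110]: clauses=FFFFFT -> 0
  row 7 [00111]: clauses=FTFFFF -> 0
  row 8 [01000]: clauses=TFTTTT -> 0
  row 9 [01001]: clauses=TTTTTT -> 1
  row 10 [01010]: clauses=FFTTFT -> 0
  row 11 [01011]: clauses=FTTTFT -> 0
  row 12 [01100]: clauses=TFFTTT -> 0
  row 13 [01101]: clauses=TTFTTT -> 0
  row 14 [01110]: clauses=FFFTFT -> 0
  row 15 [01111]: clauses=FTFTFT -> 0
  row 16 [10000]: clauses=TFTFTT -> 0
  row 17 [10001]: clauses=TTTFTF -> 0
  row 18 [10010]: clauses=FFTFTT -> 0
  row 19 [10011]: clauses=FTTFTF -> 0
  row 20 [10100]: clauses=TFFFTT -> 0
  row 21 [10101]: clauses=TTFFTF -> 0
  row 22 [10110]: clauses=FFFFTT -> 0
  row 23 [10111]: clauses=FTFFTF -> 0
  row 24 [11000]: clauses=TFTTTT -> 0
  row 25 [11001]: clauses=TTTTTT -> 1
  row 26 [11010]: clauses=FFTTTT -> 0
  row 27 [11011]: clauses=FTTTTT -> 0
  row 28 [11100]: clauses=TFFTTT -> 0
  row 29 [11101]: clauses=TTFTTT -> 0
  row 30 [11110]: clauses=FFFTTT -> 0
  row 31 [11111]: clauses=FTFTTT -> 0
Full result column, 8 rows per line (x1,x2 fixed per line; x3,x4,x5 runs 000..111 left to right):
  rows 0-7 [x1,x2=00]: 00000000  (ones: 0)
  rows 8-15 [x1,x2=01]: 01000000  (ones: 1)
  rows 16-23 [x1,x2=10]: 00000000  (ones: 0)
  rows 24-31 [x1,x2=11]: 01000000  (ones: 1)
Satisfying assignments = 0+1+0+1 = 2

2
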